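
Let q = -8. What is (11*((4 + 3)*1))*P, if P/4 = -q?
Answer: 2464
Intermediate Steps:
P = 32 (P = 4*(-1*(-8)) = 4*8 = 32)
(11*((4 + 3)*1))*P = (11*((4 + 3)*1))*32 = (11*(7*1))*32 = (11*7)*32 = 77*32 = 2464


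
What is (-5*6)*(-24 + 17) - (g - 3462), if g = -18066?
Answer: 21738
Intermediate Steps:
(-5*6)*(-24 + 17) - (g - 3462) = (-5*6)*(-24 + 17) - (-18066 - 3462) = -30*(-7) - 1*(-21528) = 210 + 21528 = 21738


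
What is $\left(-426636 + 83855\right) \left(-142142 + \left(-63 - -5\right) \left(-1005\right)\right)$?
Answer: $28742872412$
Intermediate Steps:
$\left(-426636 + 83855\right) \left(-142142 + \left(-63 - -5\right) \left(-1005\right)\right) = - 342781 \left(-142142 + \left(-63 + 5\right) \left(-1005\right)\right) = - 342781 \left(-142142 - -58290\right) = - 342781 \left(-142142 + 58290\right) = \left(-342781\right) \left(-83852\right) = 28742872412$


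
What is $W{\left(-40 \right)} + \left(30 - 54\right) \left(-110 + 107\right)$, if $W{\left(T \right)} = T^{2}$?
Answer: $1672$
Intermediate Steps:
$W{\left(-40 \right)} + \left(30 - 54\right) \left(-110 + 107\right) = \left(-40\right)^{2} + \left(30 - 54\right) \left(-110 + 107\right) = 1600 - -72 = 1600 + 72 = 1672$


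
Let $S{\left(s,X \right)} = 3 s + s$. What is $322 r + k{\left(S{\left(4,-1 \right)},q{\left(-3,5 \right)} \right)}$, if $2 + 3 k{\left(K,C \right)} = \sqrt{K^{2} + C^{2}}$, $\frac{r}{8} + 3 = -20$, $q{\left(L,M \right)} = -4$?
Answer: $- \frac{177746}{3} + \frac{4 \sqrt{17}}{3} \approx -59243.0$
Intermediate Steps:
$S{\left(s,X \right)} = 4 s$
$r = -184$ ($r = -24 + 8 \left(-20\right) = -24 - 160 = -184$)
$k{\left(K,C \right)} = - \frac{2}{3} + \frac{\sqrt{C^{2} + K^{2}}}{3}$ ($k{\left(K,C \right)} = - \frac{2}{3} + \frac{\sqrt{K^{2} + C^{2}}}{3} = - \frac{2}{3} + \frac{\sqrt{C^{2} + K^{2}}}{3}$)
$322 r + k{\left(S{\left(4,-1 \right)},q{\left(-3,5 \right)} \right)} = 322 \left(-184\right) - \left(\frac{2}{3} - \frac{\sqrt{\left(-4\right)^{2} + \left(4 \cdot 4\right)^{2}}}{3}\right) = -59248 - \left(\frac{2}{3} - \frac{\sqrt{16 + 16^{2}}}{3}\right) = -59248 - \left(\frac{2}{3} - \frac{\sqrt{16 + 256}}{3}\right) = -59248 - \left(\frac{2}{3} - \frac{\sqrt{272}}{3}\right) = -59248 - \left(\frac{2}{3} - \frac{4 \sqrt{17}}{3}\right) = - \frac{177746}{3} + \frac{4 \sqrt{17}}{3}$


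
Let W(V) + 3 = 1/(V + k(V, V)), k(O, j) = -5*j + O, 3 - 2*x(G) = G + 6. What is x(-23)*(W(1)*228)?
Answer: -7600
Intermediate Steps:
x(G) = -3/2 - G/2 (x(G) = 3/2 - (G + 6)/2 = 3/2 - (6 + G)/2 = 3/2 + (-3 - G/2) = -3/2 - G/2)
k(O, j) = O - 5*j
W(V) = -3 - 1/(3*V) (W(V) = -3 + 1/(V + (V - 5*V)) = -3 + 1/(V - 4*V) = -3 + 1/(-3*V) = -3 - 1/(3*V))
x(-23)*(W(1)*228) = (-3/2 - ½*(-23))*((-3 - ⅓/1)*228) = (-3/2 + 23/2)*((-3 - ⅓*1)*228) = 10*((-3 - ⅓)*228) = 10*(-10/3*228) = 10*(-760) = -7600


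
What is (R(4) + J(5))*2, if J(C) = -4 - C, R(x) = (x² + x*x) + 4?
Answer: 54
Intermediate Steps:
R(x) = 4 + 2*x² (R(x) = (x² + x²) + 4 = 2*x² + 4 = 4 + 2*x²)
(R(4) + J(5))*2 = ((4 + 2*4²) + (-4 - 1*5))*2 = ((4 + 2*16) + (-4 - 5))*2 = ((4 + 32) - 9)*2 = (36 - 9)*2 = 27*2 = 54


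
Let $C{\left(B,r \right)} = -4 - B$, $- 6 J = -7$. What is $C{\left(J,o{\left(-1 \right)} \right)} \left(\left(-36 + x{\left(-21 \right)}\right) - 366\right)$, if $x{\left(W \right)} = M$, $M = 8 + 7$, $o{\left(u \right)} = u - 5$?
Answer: $\frac{3999}{2} \approx 1999.5$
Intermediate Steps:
$J = \frac{7}{6}$ ($J = \left(- \frac{1}{6}\right) \left(-7\right) = \frac{7}{6} \approx 1.1667$)
$o{\left(u \right)} = -5 + u$ ($o{\left(u \right)} = u - 5 = -5 + u$)
$M = 15$
$x{\left(W \right)} = 15$
$C{\left(J,o{\left(-1 \right)} \right)} \left(\left(-36 + x{\left(-21 \right)}\right) - 366\right) = \left(-4 - \frac{7}{6}\right) \left(\left(-36 + 15\right) - 366\right) = \left(-4 - \frac{7}{6}\right) \left(-21 - 366\right) = \left(- \frac{31}{6}\right) \left(-387\right) = \frac{3999}{2}$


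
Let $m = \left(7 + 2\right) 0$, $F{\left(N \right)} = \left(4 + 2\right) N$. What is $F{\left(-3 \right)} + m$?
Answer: $-18$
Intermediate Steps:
$F{\left(N \right)} = 6 N$
$m = 0$ ($m = 9 \cdot 0 = 0$)
$F{\left(-3 \right)} + m = 6 \left(-3\right) + 0 = -18 + 0 = -18$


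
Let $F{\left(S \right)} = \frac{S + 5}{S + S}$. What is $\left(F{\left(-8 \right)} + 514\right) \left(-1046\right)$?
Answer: $- \frac{4302721}{8} \approx -5.3784 \cdot 10^{5}$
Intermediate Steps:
$F{\left(S \right)} = \frac{5 + S}{2 S}$
$\left(F{\left(-8 \right)} + 514\right) \left(-1046\right) = \left(\frac{5 - 8}{2 \left(-8\right)} + 514\right) \left(-1046\right) = \left(\frac{1}{2} \left(- \frac{1}{8}\right) \left(-3\right) + 514\right) \left(-1046\right) = \left(\frac{3}{16} + 514\right) \left(-1046\right) = \frac{8227}{16} \left(-1046\right) = - \frac{4302721}{8}$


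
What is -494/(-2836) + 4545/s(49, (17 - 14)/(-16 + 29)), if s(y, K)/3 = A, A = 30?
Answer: 35928/709 ≈ 50.674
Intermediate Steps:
s(y, K) = 90 (s(y, K) = 3*30 = 90)
-494/(-2836) + 4545/s(49, (17 - 14)/(-16 + 29)) = -494/(-2836) + 4545/90 = -494*(-1/2836) + 4545*(1/90) = 247/1418 + 101/2 = 35928/709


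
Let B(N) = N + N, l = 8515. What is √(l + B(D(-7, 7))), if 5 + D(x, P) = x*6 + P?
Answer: √8435 ≈ 91.842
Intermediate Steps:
D(x, P) = -5 + P + 6*x (D(x, P) = -5 + (x*6 + P) = -5 + (6*x + P) = -5 + (P + 6*x) = -5 + P + 6*x)
B(N) = 2*N
√(l + B(D(-7, 7))) = √(8515 + 2*(-5 + 7 + 6*(-7))) = √(8515 + 2*(-5 + 7 - 42)) = √(8515 + 2*(-40)) = √(8515 - 80) = √8435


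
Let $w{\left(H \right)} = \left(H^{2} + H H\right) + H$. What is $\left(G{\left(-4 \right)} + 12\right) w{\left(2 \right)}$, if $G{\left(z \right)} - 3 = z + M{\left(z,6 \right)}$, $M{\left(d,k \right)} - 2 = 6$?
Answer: $190$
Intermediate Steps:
$w{\left(H \right)} = H + 2 H^{2}$ ($w{\left(H \right)} = \left(H^{2} + H^{2}\right) + H = 2 H^{2} + H = H + 2 H^{2}$)
$M{\left(d,k \right)} = 8$ ($M{\left(d,k \right)} = 2 + 6 = 8$)
$G{\left(z \right)} = 11 + z$ ($G{\left(z \right)} = 3 + \left(z + 8\right) = 3 + \left(8 + z\right) = 11 + z$)
$\left(G{\left(-4 \right)} + 12\right) w{\left(2 \right)} = \left(\left(11 - 4\right) + 12\right) 2 \left(1 + 2 \cdot 2\right) = \left(7 + 12\right) 2 \left(1 + 4\right) = 19 \cdot 2 \cdot 5 = 19 \cdot 10 = 190$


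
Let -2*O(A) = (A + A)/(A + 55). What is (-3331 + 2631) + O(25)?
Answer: -11205/16 ≈ -700.31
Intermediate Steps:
O(A) = -A/(55 + A) (O(A) = -(A + A)/(2*(A + 55)) = -2*A/(2*(55 + A)) = -A/(55 + A))
(-3331 + 2631) + O(25) = (-3331 + 2631) - 1*25/(55 + 25) = -700 - 1*25/80 = -700 - 1*25*1/80 = -700 - 5/16 = -11205/16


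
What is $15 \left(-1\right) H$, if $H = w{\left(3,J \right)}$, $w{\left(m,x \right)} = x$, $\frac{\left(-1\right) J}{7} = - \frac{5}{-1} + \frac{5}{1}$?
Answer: $1050$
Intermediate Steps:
$J = -70$ ($J = - 7 \left(- \frac{5}{-1} + \frac{5}{1}\right) = - 7 \left(\left(-5\right) \left(-1\right) + 5 \cdot 1\right) = - 7 \left(5 + 5\right) = \left(-7\right) 10 = -70$)
$H = -70$
$15 \left(-1\right) H = 15 \left(-1\right) \left(-70\right) = \left(-15\right) \left(-70\right) = 1050$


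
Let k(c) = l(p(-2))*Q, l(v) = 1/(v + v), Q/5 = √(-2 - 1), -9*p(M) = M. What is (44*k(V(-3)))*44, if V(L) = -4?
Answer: 21780*I*√3 ≈ 37724.0*I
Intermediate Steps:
p(M) = -M/9
Q = 5*I*√3 (Q = 5*√(-2 - 1) = 5*√(-3) = 5*(I*√3) = 5*I*√3 ≈ 8.6602*I)
l(v) = 1/(2*v)
k(c) = 45*I*√3/4 (k(c) = (1/(2*((-⅑*(-2)))))*(5*I*√3) = (1/(2*(2/9)))*(5*I*√3) = ((½)*(9/2))*(5*I*√3) = 9*(5*I*√3)/4 = 45*I*√3/4)
(44*k(V(-3)))*44 = (44*(45*I*√3/4))*44 = (495*I*√3)*44 = 21780*I*√3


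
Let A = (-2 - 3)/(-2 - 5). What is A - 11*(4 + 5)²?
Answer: -6232/7 ≈ -890.29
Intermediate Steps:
A = 5/7 (A = -5/(-7) = -5*(-⅐) = 5/7 ≈ 0.71429)
A - 11*(4 + 5)² = 5/7 - 11*(4 + 5)² = 5/7 - 11*9² = 5/7 - 11*81 = 5/7 - 891 = -6232/7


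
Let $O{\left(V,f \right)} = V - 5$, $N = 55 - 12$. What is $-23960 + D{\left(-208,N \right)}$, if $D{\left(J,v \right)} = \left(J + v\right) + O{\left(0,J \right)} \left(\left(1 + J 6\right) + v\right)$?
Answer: $-18105$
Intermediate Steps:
$N = 43$
$O{\left(V,f \right)} = -5 + V$ ($O{\left(V,f \right)} = V - 5 = -5 + V$)
$D{\left(J,v \right)} = -5 - 29 J - 4 v$ ($D{\left(J,v \right)} = \left(J + v\right) + \left(-5 + 0\right) \left(\left(1 + J 6\right) + v\right) = \left(J + v\right) - 5 \left(\left(1 + 6 J\right) + v\right) = \left(J + v\right) - 5 \left(1 + v + 6 J\right) = \left(J + v\right) - \left(5 + 5 v + 30 J\right) = -5 - 29 J - 4 v$)
$-23960 + D{\left(-208,N \right)} = -23960 - -5855 = -23960 + 5855 = -18105$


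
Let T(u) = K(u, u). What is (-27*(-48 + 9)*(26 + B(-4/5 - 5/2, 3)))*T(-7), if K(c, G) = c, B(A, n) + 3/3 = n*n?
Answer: -250614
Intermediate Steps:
B(A, n) = -1 + n**2 (B(A, n) = -1 + n*n = -1 + n**2)
T(u) = u
(-27*(-48 + 9)*(26 + B(-4/5 - 5/2, 3)))*T(-7) = -27*(-48 + 9)*(26 + (-1 + 3**2))*(-7) = -(-1053)*(26 + (-1 + 9))*(-7) = -(-1053)*(26 + 8)*(-7) = -(-1053)*34*(-7) = -27*(-1326)*(-7) = 35802*(-7) = -250614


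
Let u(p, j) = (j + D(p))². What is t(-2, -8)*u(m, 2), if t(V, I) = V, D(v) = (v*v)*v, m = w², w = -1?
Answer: -18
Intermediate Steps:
m = 1 (m = (-1)² = 1)
D(v) = v³ (D(v) = v²*v = v³)
u(p, j) = (j + p³)²
t(-2, -8)*u(m, 2) = -2*(2 + 1³)² = -2*(2 + 1)² = -2*3² = -2*9 = -18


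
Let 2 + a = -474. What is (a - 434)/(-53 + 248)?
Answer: -14/3 ≈ -4.6667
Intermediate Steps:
a = -476 (a = -2 - 474 = -476)
(a - 434)/(-53 + 248) = (-476 - 434)/(-53 + 248) = -910/195 = -910*1/195 = -14/3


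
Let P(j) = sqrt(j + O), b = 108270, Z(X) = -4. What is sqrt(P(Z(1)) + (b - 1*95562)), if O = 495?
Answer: sqrt(12708 + sqrt(491)) ≈ 112.83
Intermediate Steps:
P(j) = sqrt(495 + j) (P(j) = sqrt(j + 495) = sqrt(495 + j))
sqrt(P(Z(1)) + (b - 1*95562)) = sqrt(sqrt(495 - 4) + (108270 - 1*95562)) = sqrt(sqrt(491) + (108270 - 95562)) = sqrt(sqrt(491) + 12708) = sqrt(12708 + sqrt(491))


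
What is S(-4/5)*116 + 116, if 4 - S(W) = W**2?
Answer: 12644/25 ≈ 505.76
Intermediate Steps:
S(W) = 4 - W**2
S(-4/5)*116 + 116 = (4 - (-4/5)**2)*116 + 116 = (4 - 1*16/25)*116 + 116 = (4 - 16/25)*116 + 116 = (84/25)*116 + 116 = 9744/25 + 116 = 12644/25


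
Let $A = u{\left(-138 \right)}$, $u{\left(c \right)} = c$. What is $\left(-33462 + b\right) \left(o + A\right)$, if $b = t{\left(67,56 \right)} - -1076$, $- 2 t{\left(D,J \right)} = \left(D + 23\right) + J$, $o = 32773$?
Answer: $-1059299465$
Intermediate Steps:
$A = -138$
$t{\left(D,J \right)} = - \frac{23}{2} - \frac{D}{2} - \frac{J}{2}$ ($t{\left(D,J \right)} = - \frac{\left(D + 23\right) + J}{2} = - \frac{\left(23 + D\right) + J}{2} = - \frac{23 + D + J}{2} = - \frac{23}{2} - \frac{D}{2} - \frac{J}{2}$)
$b = 1003$ ($b = \left(- \frac{23}{2} - \frac{67}{2} - 28\right) - -1076 = \left(- \frac{23}{2} - \frac{67}{2} - 28\right) + 1076 = -73 + 1076 = 1003$)
$\left(-33462 + b\right) \left(o + A\right) = \left(-33462 + 1003\right) \left(32773 - 138\right) = \left(-32459\right) 32635 = -1059299465$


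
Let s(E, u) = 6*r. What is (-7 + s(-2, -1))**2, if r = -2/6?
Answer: 81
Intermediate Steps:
r = -1/3 (r = -2*1/6 = -1/3 ≈ -0.33333)
s(E, u) = -2 (s(E, u) = 6*(-1/3) = -2)
(-7 + s(-2, -1))**2 = (-7 - 2)**2 = (-9)**2 = 81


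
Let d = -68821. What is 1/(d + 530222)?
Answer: 1/461401 ≈ 2.1673e-6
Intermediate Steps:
1/(d + 530222) = 1/(-68821 + 530222) = 1/461401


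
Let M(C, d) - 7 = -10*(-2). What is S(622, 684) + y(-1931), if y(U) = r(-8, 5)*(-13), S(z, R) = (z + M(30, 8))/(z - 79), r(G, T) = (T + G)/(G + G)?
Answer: -10793/8688 ≈ -1.2423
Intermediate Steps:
M(C, d) = 27 (M(C, d) = 7 - 10*(-2) = 7 + 20 = 27)
r(G, T) = (G + T)/(2*G) (r(G, T) = (G + T)/((2*G)) = (G + T)*(1/(2*G)) = (G + T)/(2*G))
S(z, R) = (27 + z)/(-79 + z) (S(z, R) = (z + 27)/(z - 79) = (27 + z)/(-79 + z))
y(U) = -39/16 (y(U) = ((½)*(-8 + 5)/(-8))*(-13) = ((½)*(-⅛)*(-3))*(-13) = (3/16)*(-13) = -39/16)
S(622, 684) + y(-1931) = (27 + 622)/(-79 + 622) - 39/16 = 649/543 - 39/16 = -10793/8688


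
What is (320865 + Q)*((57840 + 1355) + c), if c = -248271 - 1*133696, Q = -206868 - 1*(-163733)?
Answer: -89643467560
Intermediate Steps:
Q = -43135 (Q = -206868 + 163733 = -43135)
c = -381967 (c = -248271 - 133696 = -381967)
(320865 + Q)*((57840 + 1355) + c) = (320865 - 43135)*((57840 + 1355) - 381967) = 277730*(59195 - 381967) = 277730*(-322772) = -89643467560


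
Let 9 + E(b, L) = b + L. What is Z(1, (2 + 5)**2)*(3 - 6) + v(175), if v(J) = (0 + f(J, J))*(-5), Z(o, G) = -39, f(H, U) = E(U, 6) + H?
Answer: -1618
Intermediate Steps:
E(b, L) = -9 + L + b (E(b, L) = -9 + (b + L) = -9 + (L + b) = -9 + L + b)
f(H, U) = -3 + H + U (f(H, U) = (-9 + 6 + U) + H = (-3 + U) + H = -3 + H + U)
v(J) = 15 - 10*J (v(J) = (0 + (-3 + J + J))*(-5) = (0 + (-3 + 2*J))*(-5) = (-3 + 2*J)*(-5) = 15 - 10*J)
Z(1, (2 + 5)**2)*(3 - 6) + v(175) = -39*(3 - 6) + (15 - 10*175) = -39*(-3) + (15 - 1750) = 117 - 1735 = -1618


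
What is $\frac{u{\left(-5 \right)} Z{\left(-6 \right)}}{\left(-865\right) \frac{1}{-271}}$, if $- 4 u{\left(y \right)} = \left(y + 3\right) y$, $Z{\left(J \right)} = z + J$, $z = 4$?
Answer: $\frac{271}{173} \approx 1.5665$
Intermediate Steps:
$Z{\left(J \right)} = 4 + J$
$u{\left(y \right)} = - \frac{y \left(3 + y\right)}{4}$ ($u{\left(y \right)} = - \frac{\left(y + 3\right) y}{4} = - \frac{\left(3 + y\right) y}{4} = - \frac{y \left(3 + y\right)}{4}$)
$\frac{u{\left(-5 \right)} Z{\left(-6 \right)}}{\left(-865\right) \frac{1}{-271}} = \frac{\left(- \frac{1}{4}\right) \left(-5\right) \left(3 - 5\right) \left(4 - 6\right)}{\left(-865\right) \frac{1}{-271}} = \frac{\left(- \frac{1}{4}\right) \left(-5\right) \left(-2\right) \left(-2\right)}{\left(-865\right) \left(- \frac{1}{271}\right)} = \frac{\left(- \frac{5}{2}\right) \left(-2\right)}{\frac{865}{271}} = 5 \cdot \frac{271}{865} = \frac{271}{173}$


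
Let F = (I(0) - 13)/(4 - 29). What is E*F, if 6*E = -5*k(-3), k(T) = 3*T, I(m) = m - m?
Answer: 39/10 ≈ 3.9000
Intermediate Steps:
I(m) = 0
E = 15/2 (E = (-15*(-3))/6 = (-5*(-9))/6 = (⅙)*45 = 15/2 ≈ 7.5000)
F = 13/25 (F = (0 - 13)/(4 - 29) = -13/(-25) = -13*(-1/25) = 13/25 ≈ 0.52000)
E*F = (15/2)*(13/25) = 39/10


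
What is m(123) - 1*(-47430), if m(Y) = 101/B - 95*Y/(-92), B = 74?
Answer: 161888711/3404 ≈ 47558.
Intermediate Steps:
m(Y) = 101/74 + 95*Y/92 (m(Y) = 101/74 - 95*Y/(-92) = 101*(1/74) - 95*Y*(-1/92) = 101/74 + 95*Y/92)
m(123) - 1*(-47430) = (101/74 + (95/92)*123) - 1*(-47430) = (101/74 + 11685/92) + 47430 = 436991/3404 + 47430 = 161888711/3404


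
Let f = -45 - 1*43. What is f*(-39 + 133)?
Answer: -8272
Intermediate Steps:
f = -88 (f = -45 - 43 = -88)
f*(-39 + 133) = -88*(-39 + 133) = -88*94 = -8272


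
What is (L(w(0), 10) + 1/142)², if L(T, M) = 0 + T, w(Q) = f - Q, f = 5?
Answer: 505521/20164 ≈ 25.070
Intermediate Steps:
w(Q) = 5 - Q
L(T, M) = T
(L(w(0), 10) + 1/142)² = ((5 - 1*0) + 1/142)² = ((5 + 0) + 1/142)² = (5 + 1/142)² = (711/142)² = 505521/20164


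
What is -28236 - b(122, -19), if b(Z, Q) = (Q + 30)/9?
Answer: -254135/9 ≈ -28237.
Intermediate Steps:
b(Z, Q) = 10/3 + Q/9 (b(Z, Q) = (30 + Q)*(1/9) = 10/3 + Q/9)
-28236 - b(122, -19) = -28236 - (10/3 + (1/9)*(-19)) = -28236 - (10/3 - 19/9) = -28236 - 1*11/9 = -28236 - 11/9 = -254135/9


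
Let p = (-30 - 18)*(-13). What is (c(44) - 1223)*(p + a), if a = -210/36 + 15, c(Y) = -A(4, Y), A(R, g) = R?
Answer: -1553791/2 ≈ -7.7690e+5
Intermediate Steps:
p = 624 (p = -48*(-13) = 624)
c(Y) = -4 (c(Y) = -1*4 = -4)
a = 55/6 (a = -210/36 + 15 = -21*5/18 + 15 = -35/6 + 15 = 55/6 ≈ 9.1667)
(c(44) - 1223)*(p + a) = (-4 - 1223)*(624 + 55/6) = -1227*3799/6 = -1553791/2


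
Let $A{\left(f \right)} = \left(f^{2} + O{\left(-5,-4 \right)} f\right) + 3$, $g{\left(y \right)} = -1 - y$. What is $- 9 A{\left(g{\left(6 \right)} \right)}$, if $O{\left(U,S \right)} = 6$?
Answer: $-90$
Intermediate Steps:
$A{\left(f \right)} = 3 + f^{2} + 6 f$ ($A{\left(f \right)} = \left(f^{2} + 6 f\right) + 3 = 3 + f^{2} + 6 f$)
$- 9 A{\left(g{\left(6 \right)} \right)} = - 9 \left(3 + \left(-1 - 6\right)^{2} + 6 \left(-1 - 6\right)\right) = - 9 \left(3 + \left(-7\right)^{2} + 6 \left(-7\right)\right) = - 9 \left(3 + 49 - 42\right) = \left(-9\right) 10 = -90$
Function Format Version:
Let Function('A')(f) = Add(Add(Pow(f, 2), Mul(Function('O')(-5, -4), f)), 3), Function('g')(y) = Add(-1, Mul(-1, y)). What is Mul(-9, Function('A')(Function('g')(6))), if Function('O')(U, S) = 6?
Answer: -90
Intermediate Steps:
Function('A')(f) = Add(3, Pow(f, 2), Mul(6, f)) (Function('A')(f) = Add(Add(Pow(f, 2), Mul(6, f)), 3) = Add(3, Pow(f, 2), Mul(6, f)))
Mul(-9, Function('A')(Function('g')(6))) = Mul(-9, Add(3, Pow(Add(-1, Mul(-1, 6)), 2), Mul(6, Add(-1, Mul(-1, 6))))) = Mul(-9, Add(3, Pow(Add(-1, -6), 2), Mul(6, Add(-1, -6)))) = Mul(-9, Add(3, Pow(-7, 2), Mul(6, -7))) = Mul(-9, Add(3, 49, -42)) = Mul(-9, 10) = -90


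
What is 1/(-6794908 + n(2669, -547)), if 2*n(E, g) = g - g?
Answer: -1/6794908 ≈ -1.4717e-7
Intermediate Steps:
n(E, g) = 0 (n(E, g) = (g - g)/2 = (½)*0 = 0)
1/(-6794908 + n(2669, -547)) = 1/(-6794908 + 0) = 1/(-6794908) = -1/6794908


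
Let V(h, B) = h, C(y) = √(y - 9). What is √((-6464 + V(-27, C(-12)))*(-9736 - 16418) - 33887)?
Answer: √169731727 ≈ 13028.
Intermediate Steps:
C(y) = √(-9 + y)
√((-6464 + V(-27, C(-12)))*(-9736 - 16418) - 33887) = √((-6464 - 27)*(-9736 - 16418) - 33887) = √(-6491*(-26154) - 33887) = √(169765614 - 33887) = √169731727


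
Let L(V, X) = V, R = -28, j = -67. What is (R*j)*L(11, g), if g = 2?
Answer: 20636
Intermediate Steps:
(R*j)*L(11, g) = -28*(-67)*11 = 1876*11 = 20636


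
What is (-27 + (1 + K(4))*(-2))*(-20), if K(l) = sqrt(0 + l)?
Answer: 660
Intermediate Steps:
K(l) = sqrt(l)
(-27 + (1 + K(4))*(-2))*(-20) = (-27 + (1 + sqrt(4))*(-2))*(-20) = (-27 + (1 + 2)*(-2))*(-20) = (-27 + 3*(-2))*(-20) = (-27 - 6)*(-20) = -33*(-20) = 660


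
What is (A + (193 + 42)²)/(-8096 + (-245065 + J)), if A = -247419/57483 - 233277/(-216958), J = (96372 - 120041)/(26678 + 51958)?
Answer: -1002889488002264126/4597694041909138415 ≈ -0.21813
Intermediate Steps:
J = -23669/78636 ≈ -0.30099
A = -4474452179/1385710746 (A = -247419*1/57483 - 233277*(-1/216958) = -27491/6387 + 233277/216958 = -4474452179/1385710746 ≈ -3.2290)
(A + (193 + 42)²)/(-8096 + (-245065 + J)) = (-4474452179/1385710746 + (193 + 42)²)/(-8096 + (-245065 - 23669/78636)) = (-4474452179/1385710746 + 235²)/(-8096 - 19270955009/78636) = (-4474452179/1385710746 + 55225)/(-19907592065/78636) = (76521401495671/1385710746)*(-78636/19907592065) = -1002889488002264126/4597694041909138415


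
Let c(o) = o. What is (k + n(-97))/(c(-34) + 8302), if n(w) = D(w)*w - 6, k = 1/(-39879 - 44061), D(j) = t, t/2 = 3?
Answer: -49356721/694015920 ≈ -0.071118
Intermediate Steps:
t = 6 (t = 2*3 = 6)
D(j) = 6
k = -1/83940 (k = 1/(-83940) = -1/83940 ≈ -1.1913e-5)
n(w) = -6 + 6*w (n(w) = 6*w - 6 = -6 + 6*w)
(k + n(-97))/(c(-34) + 8302) = (-1/83940 + (-6 + 6*(-97)))/(-34 + 8302) = (-1/83940 + (-6 - 582))/8268 = (-1/83940 - 588)*(1/8268) = -49356721/83940*1/8268 = -49356721/694015920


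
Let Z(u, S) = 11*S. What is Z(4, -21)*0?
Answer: 0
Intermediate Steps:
Z(4, -21)*0 = (11*(-21))*0 = -231*0 = 0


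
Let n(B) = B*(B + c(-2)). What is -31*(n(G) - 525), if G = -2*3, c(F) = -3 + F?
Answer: 14229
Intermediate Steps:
G = -6
n(B) = B*(-5 + B) (n(B) = B*(B + (-3 - 2)) = B*(B - 5) = B*(-5 + B))
-31*(n(G) - 525) = -31*(-6*(-5 - 6) - 525) = -31*(-6*(-11) - 525) = -31*(66 - 525) = -31*(-459) = 14229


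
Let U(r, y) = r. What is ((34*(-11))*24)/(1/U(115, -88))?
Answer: -1032240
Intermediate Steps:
((34*(-11))*24)/(1/U(115, -88)) = ((34*(-11))*24)/(1/115) = (-374*24)/(1/115) = -8976*115 = -1032240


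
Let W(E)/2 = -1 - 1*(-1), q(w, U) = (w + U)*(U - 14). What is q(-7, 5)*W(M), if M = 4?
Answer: 0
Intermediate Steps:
q(w, U) = (-14 + U)*(U + w) (q(w, U) = (U + w)*(-14 + U) = (-14 + U)*(U + w))
W(E) = 0 (W(E) = 2*(-1 - 1*(-1)) = 2*(-1 + 1) = 2*0 = 0)
q(-7, 5)*W(M) = (5**2 - 14*5 - 14*(-7) + 5*(-7))*0 = (25 - 70 + 98 - 35)*0 = 18*0 = 0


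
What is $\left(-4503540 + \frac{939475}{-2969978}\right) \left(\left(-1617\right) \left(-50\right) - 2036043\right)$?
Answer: $\frac{26151519073640912835}{2969978} \approx 8.8053 \cdot 10^{12}$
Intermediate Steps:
$\left(-4503540 + \frac{939475}{-2969978}\right) \left(\left(-1617\right) \left(-50\right) - 2036043\right) = \left(-4503540 + 939475 \left(- \frac{1}{2969978}\right)\right) \left(80850 - 2036043\right) = \left(-4503540 - \frac{939475}{2969978}\right) \left(-1955193\right) = \left(- \frac{13375415661595}{2969978}\right) \left(-1955193\right) = \frac{26151519073640912835}{2969978}$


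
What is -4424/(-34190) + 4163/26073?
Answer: 128839961/445717935 ≈ 0.28906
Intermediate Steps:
-4424/(-34190) + 4163/26073 = -4424*(-1/34190) + 4163*(1/26073) = 2212/17095 + 4163/26073 = 128839961/445717935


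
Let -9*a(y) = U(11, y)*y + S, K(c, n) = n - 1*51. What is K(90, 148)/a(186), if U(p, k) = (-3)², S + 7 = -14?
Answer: -291/551 ≈ -0.52813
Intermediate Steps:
S = -21 (S = -7 - 14 = -21)
K(c, n) = -51 + n (K(c, n) = n - 51 = -51 + n)
U(p, k) = 9
a(y) = 7/3 - y (a(y) = -(9*y - 21)/9 = -(-21 + 9*y)/9 = 7/3 - y)
K(90, 148)/a(186) = (-51 + 148)/(7/3 - 1*186) = 97/(7/3 - 186) = 97/(-551/3) = 97*(-3/551) = -291/551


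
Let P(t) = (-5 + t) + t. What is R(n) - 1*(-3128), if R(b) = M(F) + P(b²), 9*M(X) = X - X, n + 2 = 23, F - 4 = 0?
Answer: 4005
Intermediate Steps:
P(t) = -5 + 2*t
F = 4 (F = 4 + 0 = 4)
n = 21 (n = -2 + 23 = 21)
M(X) = 0 (M(X) = (X - X)/9 = (⅑)*0 = 0)
R(b) = -5 + 2*b² (R(b) = 0 + (-5 + 2*b²) = -5 + 2*b²)
R(n) - 1*(-3128) = (-5 + 2*21²) - 1*(-3128) = (-5 + 2*441) + 3128 = (-5 + 882) + 3128 = 877 + 3128 = 4005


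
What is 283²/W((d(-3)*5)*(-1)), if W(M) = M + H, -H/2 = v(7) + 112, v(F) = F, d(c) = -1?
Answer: -80089/233 ≈ -343.73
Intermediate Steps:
H = -238 (H = -2*(7 + 112) = -2*119 = -238)
W(M) = -238 + M (W(M) = M - 238 = -238 + M)
283²/W((d(-3)*5)*(-1)) = 283²/(-238 - 1*5*(-1)) = 80089/(-238 - 5*(-1)) = 80089/(-238 + 5) = 80089/(-233) = 80089*(-1/233) = -80089/233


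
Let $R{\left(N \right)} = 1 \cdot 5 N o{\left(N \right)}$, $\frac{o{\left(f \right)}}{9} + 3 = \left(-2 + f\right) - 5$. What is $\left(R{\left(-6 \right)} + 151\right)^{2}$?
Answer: $19989841$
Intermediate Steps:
$o{\left(f \right)} = -90 + 9 f$ ($o{\left(f \right)} = -27 + 9 \left(\left(-2 + f\right) - 5\right) = -27 + 9 \left(-7 + f\right) = -27 + \left(-63 + 9 f\right) = -90 + 9 f$)
$R{\left(N \right)} = 5 N \left(-90 + 9 N\right)$ ($R{\left(N \right)} = 1 \cdot 5 N \left(-90 + 9 N\right) = 5 N \left(-90 + 9 N\right)$)
$\left(R{\left(-6 \right)} + 151\right)^{2} = \left(45 \left(-6\right) \left(-10 - 6\right) + 151\right)^{2} = \left(45 \left(-6\right) \left(-16\right) + 151\right)^{2} = \left(4320 + 151\right)^{2} = 4471^{2} = 19989841$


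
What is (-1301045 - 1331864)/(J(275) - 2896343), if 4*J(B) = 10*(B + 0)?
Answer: 5265818/5791311 ≈ 0.90926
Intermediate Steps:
J(B) = 5*B/2 (J(B) = (10*(B + 0))/4 = (10*B)/4 = 5*B/2)
(-1301045 - 1331864)/(J(275) - 2896343) = (-1301045 - 1331864)/((5/2)*275 - 2896343) = -2632909/(1375/2 - 2896343) = -2632909/(-5791311/2) = -2632909*(-2/5791311) = 5265818/5791311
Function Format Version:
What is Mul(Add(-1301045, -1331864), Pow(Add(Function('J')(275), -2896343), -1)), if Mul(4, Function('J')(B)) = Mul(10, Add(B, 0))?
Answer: Rational(5265818, 5791311) ≈ 0.90926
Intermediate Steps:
Function('J')(B) = Mul(Rational(5, 2), B) (Function('J')(B) = Mul(Rational(1, 4), Mul(10, Add(B, 0))) = Mul(Rational(1, 4), Mul(10, B)) = Mul(Rational(5, 2), B))
Mul(Add(-1301045, -1331864), Pow(Add(Function('J')(275), -2896343), -1)) = Mul(Add(-1301045, -1331864), Pow(Add(Mul(Rational(5, 2), 275), -2896343), -1)) = Mul(-2632909, Pow(Add(Rational(1375, 2), -2896343), -1)) = Mul(-2632909, Pow(Rational(-5791311, 2), -1)) = Mul(-2632909, Rational(-2, 5791311)) = Rational(5265818, 5791311)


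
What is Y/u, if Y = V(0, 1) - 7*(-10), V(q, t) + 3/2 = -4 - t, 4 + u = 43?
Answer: 127/78 ≈ 1.6282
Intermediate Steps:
u = 39 (u = -4 + 43 = 39)
V(q, t) = -11/2 - t (V(q, t) = -3/2 + (-4 - t) = -11/2 - t)
Y = 127/2 (Y = (-11/2 - 1*1) - 7*(-10) = (-11/2 - 1) + 70 = -13/2 + 70 = 127/2 ≈ 63.500)
Y/u = (127/2)/39 = (127/2)*(1/39) = 127/78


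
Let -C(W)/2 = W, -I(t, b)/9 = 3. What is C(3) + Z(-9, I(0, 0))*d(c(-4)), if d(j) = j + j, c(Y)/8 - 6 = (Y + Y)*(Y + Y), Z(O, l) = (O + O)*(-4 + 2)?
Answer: 40314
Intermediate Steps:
I(t, b) = -27 (I(t, b) = -9*3 = -27)
C(W) = -2*W
Z(O, l) = -4*O (Z(O, l) = (2*O)*(-2) = -4*O)
c(Y) = 48 + 32*Y² (c(Y) = 48 + 8*((Y + Y)*(Y + Y)) = 48 + 8*((2*Y)*(2*Y)) = 48 + 8*(4*Y²) = 48 + 32*Y²)
d(j) = 2*j
C(3) + Z(-9, I(0, 0))*d(c(-4)) = -2*3 + (-4*(-9))*(2*(48 + 32*(-4)²)) = -6 + 36*(2*(48 + 32*16)) = -6 + 36*(2*(48 + 512)) = -6 + 36*(2*560) = -6 + 36*1120 = -6 + 40320 = 40314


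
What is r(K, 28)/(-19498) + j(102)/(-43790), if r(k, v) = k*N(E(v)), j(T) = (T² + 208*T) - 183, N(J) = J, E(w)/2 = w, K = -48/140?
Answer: -306058929/426908710 ≈ -0.71692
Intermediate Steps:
K = -12/35 (K = -48*1/140 = -12/35 ≈ -0.34286)
E(w) = 2*w
j(T) = -183 + T² + 208*T
r(k, v) = 2*k*v (r(k, v) = k*(2*v) = 2*k*v)
r(K, 28)/(-19498) + j(102)/(-43790) = (2*(-12/35)*28)/(-19498) + (-183 + 102² + 208*102)/(-43790) = -96/5*(-1/19498) + (-183 + 10404 + 21216)*(-1/43790) = 48/48745 + 31437*(-1/43790) = 48/48745 - 31437/43790 = -306058929/426908710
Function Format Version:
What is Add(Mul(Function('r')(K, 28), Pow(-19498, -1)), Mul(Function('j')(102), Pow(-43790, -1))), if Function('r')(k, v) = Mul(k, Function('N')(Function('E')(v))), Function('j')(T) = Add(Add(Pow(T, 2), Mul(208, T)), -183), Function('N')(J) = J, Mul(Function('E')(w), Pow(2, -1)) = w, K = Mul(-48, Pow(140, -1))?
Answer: Rational(-306058929, 426908710) ≈ -0.71692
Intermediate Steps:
K = Rational(-12, 35) (K = Mul(-48, Rational(1, 140)) = Rational(-12, 35) ≈ -0.34286)
Function('E')(w) = Mul(2, w)
Function('j')(T) = Add(-183, Pow(T, 2), Mul(208, T))
Function('r')(k, v) = Mul(2, k, v) (Function('r')(k, v) = Mul(k, Mul(2, v)) = Mul(2, k, v))
Add(Mul(Function('r')(K, 28), Pow(-19498, -1)), Mul(Function('j')(102), Pow(-43790, -1))) = Add(Mul(Mul(2, Rational(-12, 35), 28), Pow(-19498, -1)), Mul(Add(-183, Pow(102, 2), Mul(208, 102)), Pow(-43790, -1))) = Add(Mul(Rational(-96, 5), Rational(-1, 19498)), Mul(Add(-183, 10404, 21216), Rational(-1, 43790))) = Add(Rational(48, 48745), Mul(31437, Rational(-1, 43790))) = Add(Rational(48, 48745), Rational(-31437, 43790)) = Rational(-306058929, 426908710)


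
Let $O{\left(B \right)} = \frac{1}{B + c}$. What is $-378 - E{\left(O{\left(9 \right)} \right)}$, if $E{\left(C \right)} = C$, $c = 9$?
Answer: $- \frac{6805}{18} \approx -378.06$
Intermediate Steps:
$O{\left(B \right)} = \frac{1}{9 + B}$ ($O{\left(B \right)} = \frac{1}{B + 9} = \frac{1}{9 + B}$)
$-378 - E{\left(O{\left(9 \right)} \right)} = -378 - \frac{1}{9 + 9} = -378 - \frac{1}{18} = - \frac{6805}{18}$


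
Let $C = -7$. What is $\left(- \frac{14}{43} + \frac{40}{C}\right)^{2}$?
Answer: $\frac{3305124}{90601} \approx 36.48$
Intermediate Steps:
$\left(- \frac{14}{43} + \frac{40}{C}\right)^{2} = \left(- \frac{14}{43} + \frac{40}{-7}\right)^{2} = \left(\left(-14\right) \frac{1}{43} + 40 \left(- \frac{1}{7}\right)\right)^{2} = \left(- \frac{14}{43} - \frac{40}{7}\right)^{2} = \left(- \frac{1818}{301}\right)^{2} = \frac{3305124}{90601}$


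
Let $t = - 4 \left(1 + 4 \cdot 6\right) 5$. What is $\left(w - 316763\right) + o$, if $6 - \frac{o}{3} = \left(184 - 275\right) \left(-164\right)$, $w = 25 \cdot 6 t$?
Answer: $-436517$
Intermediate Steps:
$t = -500$ ($t = - 4 \left(1 + 24\right) 5 = \left(-4\right) 25 \cdot 5 = \left(-100\right) 5 = -500$)
$w = -75000$ ($w = 25 \cdot 6 \left(-500\right) = 150 \left(-500\right) = -75000$)
$o = -44754$ ($o = 18 - 3 \left(184 - 275\right) \left(-164\right) = 18 - 3 \left(\left(-91\right) \left(-164\right)\right) = 18 - 44772 = -44754$)
$\left(w - 316763\right) + o = \left(-75000 - 316763\right) - 44754 = -391763 - 44754 = -436517$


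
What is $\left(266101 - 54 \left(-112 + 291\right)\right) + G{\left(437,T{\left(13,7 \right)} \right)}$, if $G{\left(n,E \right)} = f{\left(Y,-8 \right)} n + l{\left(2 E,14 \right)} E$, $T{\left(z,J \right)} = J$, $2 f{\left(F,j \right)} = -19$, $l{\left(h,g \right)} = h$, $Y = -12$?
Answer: $\frac{504763}{2} \approx 2.5238 \cdot 10^{5}$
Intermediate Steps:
$f{\left(F,j \right)} = - \frac{19}{2}$ ($f{\left(F,j \right)} = \frac{1}{2} \left(-19\right) = - \frac{19}{2}$)
$G{\left(n,E \right)} = 2 E^{2} - \frac{19 n}{2}$ ($G{\left(n,E \right)} = - \frac{19 n}{2} + 2 E E = - \frac{19 n}{2} + 2 E^{2} = 2 E^{2} - \frac{19 n}{2}$)
$\left(266101 - 54 \left(-112 + 291\right)\right) + G{\left(437,T{\left(13,7 \right)} \right)} = \left(266101 - 54 \left(-112 + 291\right)\right) + \left(2 \cdot 7^{2} - \frac{8303}{2}\right) = \left(266101 - 9666\right) + \left(2 \cdot 49 - \frac{8303}{2}\right) = \left(266101 - 9666\right) + \left(98 - \frac{8303}{2}\right) = 256435 - \frac{8107}{2} = \frac{504763}{2}$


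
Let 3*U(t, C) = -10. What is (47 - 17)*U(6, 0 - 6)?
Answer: -100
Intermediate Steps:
U(t, C) = -10/3 (U(t, C) = (⅓)*(-10) = -10/3)
(47 - 17)*U(6, 0 - 6) = (47 - 17)*(-10/3) = 30*(-10/3) = -100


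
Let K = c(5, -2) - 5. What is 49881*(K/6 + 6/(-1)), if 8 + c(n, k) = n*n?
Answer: -199524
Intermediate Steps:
c(n, k) = -8 + n² (c(n, k) = -8 + n*n = -8 + n²)
K = 12 (K = (-8 + 5²) - 5 = (-8 + 25) - 5 = 17 - 5 = 12)
49881*(K/6 + 6/(-1)) = 49881*(12/6 + 6/(-1)) = 49881*(12*(⅙) + 6*(-1)) = 49881*(2 - 6) = 49881*(-4) = -199524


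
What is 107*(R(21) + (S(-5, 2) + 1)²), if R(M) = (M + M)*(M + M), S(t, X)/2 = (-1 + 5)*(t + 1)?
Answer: 291575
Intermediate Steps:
S(t, X) = 8 + 8*t (S(t, X) = 2*((-1 + 5)*(t + 1)) = 2*(4*(1 + t)) = 2*(4 + 4*t) = 8 + 8*t)
R(M) = 4*M² (R(M) = (2*M)*(2*M) = 4*M²)
107*(R(21) + (S(-5, 2) + 1)²) = 107*(4*21² + ((8 + 8*(-5)) + 1)²) = 107*(4*441 + ((8 - 40) + 1)²) = 107*(1764 + (-32 + 1)²) = 107*(1764 + (-31)²) = 107*(1764 + 961) = 107*2725 = 291575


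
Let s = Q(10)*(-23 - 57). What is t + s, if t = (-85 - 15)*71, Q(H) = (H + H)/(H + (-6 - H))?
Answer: -20500/3 ≈ -6833.3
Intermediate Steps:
Q(H) = -H/3 (Q(H) = (2*H)/(-6) = (2*H)*(-⅙) = -H/3)
t = -7100 (t = -100*71 = -7100)
s = 800/3 (s = (-⅓*10)*(-23 - 57) = -10/3*(-80) = 800/3 ≈ 266.67)
t + s = -7100 + 800/3 = -20500/3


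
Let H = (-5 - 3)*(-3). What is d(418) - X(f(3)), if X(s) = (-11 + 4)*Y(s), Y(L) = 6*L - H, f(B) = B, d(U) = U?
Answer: 376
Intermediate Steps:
H = 24 (H = -8*(-3) = 24)
Y(L) = -24 + 6*L (Y(L) = 6*L - 1*24 = 6*L - 24 = -24 + 6*L)
X(s) = 168 - 42*s (X(s) = (-11 + 4)*(-24 + 6*s) = -7*(-24 + 6*s) = 168 - 42*s)
d(418) - X(f(3)) = 418 - (168 - 42*3) = 418 - (168 - 126) = 418 - 1*42 = 418 - 42 = 376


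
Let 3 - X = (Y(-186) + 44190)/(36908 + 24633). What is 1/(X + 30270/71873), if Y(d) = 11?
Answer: 107881373/291595036 ≈ 0.36997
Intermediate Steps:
X = 140422/61541 (X = 3 - (11 + 44190)/(36908 + 24633) = 3 - 44201/61541 = 140422/61541 ≈ 2.2818)
1/(X + 30270/71873) = 1/(140422/61541 + 30270/71873) = 1/(291595036/107881373) = 107881373/291595036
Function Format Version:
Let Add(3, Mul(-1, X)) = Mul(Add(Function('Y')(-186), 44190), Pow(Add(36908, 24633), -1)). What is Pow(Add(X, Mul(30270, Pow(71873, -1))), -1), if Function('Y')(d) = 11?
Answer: Rational(107881373, 291595036) ≈ 0.36997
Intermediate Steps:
X = Rational(140422, 61541) (X = Add(3, Mul(-1, Mul(Add(11, 44190), Pow(Add(36908, 24633), -1)))) = Add(3, Mul(-1, Mul(44201, Pow(61541, -1)))) = Add(3, Mul(-1, Mul(44201, Rational(1, 61541)))) = Add(3, Mul(-1, Rational(44201, 61541))) = Add(3, Rational(-44201, 61541)) = Rational(140422, 61541) ≈ 2.2818)
Pow(Add(X, Mul(30270, Pow(71873, -1))), -1) = Pow(Add(Rational(140422, 61541), Mul(30270, Pow(71873, -1))), -1) = Pow(Add(Rational(140422, 61541), Mul(30270, Rational(1, 71873))), -1) = Pow(Add(Rational(140422, 61541), Rational(30270, 71873)), -1) = Pow(Rational(291595036, 107881373), -1) = Rational(107881373, 291595036)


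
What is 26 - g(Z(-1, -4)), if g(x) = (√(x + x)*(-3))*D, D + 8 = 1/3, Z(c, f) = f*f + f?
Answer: 26 - 46*√6 ≈ -86.677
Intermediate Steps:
Z(c, f) = f + f² (Z(c, f) = f² + f = f + f²)
D = -23/3 (D = -8 + 1/3 = -8 + ⅓ = -23/3 ≈ -7.6667)
g(x) = 23*√2*√x (g(x) = (√(x + x)*(-3))*(-23/3) = (√(2*x)*(-3))*(-23/3) = ((√2*√x)*(-3))*(-23/3) = -3*√2*√x*(-23/3) = 23*√2*√x)
26 - g(Z(-1, -4)) = 26 - 23*√2*√(-4*(1 - 4)) = 26 - 23*√2*√(-4*(-3)) = 26 - 23*√2*√12 = 26 - 23*√2*2*√3 = 26 - 46*√6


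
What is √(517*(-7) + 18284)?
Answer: √14665 ≈ 121.10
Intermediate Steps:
√(517*(-7) + 18284) = √(-3619 + 18284) = √14665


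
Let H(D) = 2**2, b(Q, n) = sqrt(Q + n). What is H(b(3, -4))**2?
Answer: 16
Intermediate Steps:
H(D) = 4
H(b(3, -4))**2 = 4**2 = 16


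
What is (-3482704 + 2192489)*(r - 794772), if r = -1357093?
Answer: 2776368500975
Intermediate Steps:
(-3482704 + 2192489)*(r - 794772) = (-3482704 + 2192489)*(-1357093 - 794772) = -1290215*(-2151865) = 2776368500975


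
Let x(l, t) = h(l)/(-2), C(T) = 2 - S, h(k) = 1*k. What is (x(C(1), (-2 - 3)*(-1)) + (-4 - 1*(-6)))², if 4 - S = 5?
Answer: ¼ ≈ 0.25000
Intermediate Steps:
S = -1 (S = 4 - 1*5 = 4 - 5 = -1)
h(k) = k
C(T) = 3 (C(T) = 2 - 1*(-1) = 2 + 1 = 3)
x(l, t) = -l/2 (x(l, t) = l/(-2) = l*(-½) = -l/2)
(x(C(1), (-2 - 3)*(-1)) + (-4 - 1*(-6)))² = (-½*3 + (-4 - 1*(-6)))² = (-3/2 + (-4 + 6))² = (-3/2 + 2)² = (½)² = ¼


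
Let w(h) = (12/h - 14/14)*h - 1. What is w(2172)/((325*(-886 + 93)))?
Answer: 2161/257725 ≈ 0.0083849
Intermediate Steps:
w(h) = -1 + h*(-1 + 12/h) (w(h) = (12/h - 14*1/14)*h - 1 = (12/h - 1)*h - 1 = (-1 + 12/h)*h - 1 = h*(-1 + 12/h) - 1 = -1 + h*(-1 + 12/h))
w(2172)/((325*(-886 + 93))) = (11 - 1*2172)/((325*(-886 + 93))) = (11 - 2172)/((325*(-793))) = -2161/(-257725) = -2161*(-1/257725) = 2161/257725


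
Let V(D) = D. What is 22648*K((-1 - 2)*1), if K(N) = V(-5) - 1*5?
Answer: -226480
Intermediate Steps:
K(N) = -10 (K(N) = -5 - 1*5 = -5 - 5 = -10)
22648*K((-1 - 2)*1) = 22648*(-10) = -226480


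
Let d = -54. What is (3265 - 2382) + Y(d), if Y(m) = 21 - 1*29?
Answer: 875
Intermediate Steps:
Y(m) = -8 (Y(m) = 21 - 29 = -8)
(3265 - 2382) + Y(d) = (3265 - 2382) - 8 = 883 - 8 = 875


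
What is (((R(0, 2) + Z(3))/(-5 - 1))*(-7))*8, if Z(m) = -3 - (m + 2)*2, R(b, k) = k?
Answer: -308/3 ≈ -102.67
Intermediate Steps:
Z(m) = -7 - 2*m (Z(m) = -3 - (2 + m)*2 = -3 - (4 + 2*m) = -3 + (-4 - 2*m) = -7 - 2*m)
(((R(0, 2) + Z(3))/(-5 - 1))*(-7))*8 = (((2 + (-7 - 2*3))/(-5 - 1))*(-7))*8 = (((2 + (-7 - 6))/(-6))*(-7))*8 = (((2 - 13)*(-1/6))*(-7))*8 = (-11*(-1/6)*(-7))*8 = ((11/6)*(-7))*8 = -77/6*8 = -308/3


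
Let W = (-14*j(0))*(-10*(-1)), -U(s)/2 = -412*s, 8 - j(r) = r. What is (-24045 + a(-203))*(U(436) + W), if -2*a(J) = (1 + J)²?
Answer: -15918426368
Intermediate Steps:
j(r) = 8 - r
a(J) = -(1 + J)²/2
U(s) = 824*s (U(s) = -(-824)*s = 824*s)
W = -1120 (W = (-14*(8 - 1*0))*(-10*(-1)) = -14*(8 + 0)*10 = -14*8*10 = -112*10 = -1120)
(-24045 + a(-203))*(U(436) + W) = (-24045 - (1 - 203)²/2)*(824*436 - 1120) = (-24045 - ½*(-202)²)*(359264 - 1120) = (-24045 - ½*40804)*358144 = (-24045 - 20402)*358144 = -44447*358144 = -15918426368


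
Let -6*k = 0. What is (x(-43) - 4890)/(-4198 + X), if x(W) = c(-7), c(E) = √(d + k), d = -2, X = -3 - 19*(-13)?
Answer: 815/659 - I*√2/3954 ≈ 1.2367 - 0.00035767*I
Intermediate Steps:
k = 0 (k = -⅙*0 = 0)
X = 244 (X = -3 + 247 = 244)
c(E) = I*√2 (c(E) = √(-2 + 0) = √(-2) = I*√2)
x(W) = I*√2
(x(-43) - 4890)/(-4198 + X) = (I*√2 - 4890)/(-4198 + 244) = (-4890 + I*√2)/(-3954) = (-4890 + I*√2)*(-1/3954) = 815/659 - I*√2/3954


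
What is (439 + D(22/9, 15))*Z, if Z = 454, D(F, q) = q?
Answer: 206116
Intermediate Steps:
(439 + D(22/9, 15))*Z = (439 + 15)*454 = 454*454 = 206116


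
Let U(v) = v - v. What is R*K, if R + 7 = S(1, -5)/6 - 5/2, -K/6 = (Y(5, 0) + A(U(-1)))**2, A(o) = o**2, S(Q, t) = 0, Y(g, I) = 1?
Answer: 57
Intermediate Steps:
U(v) = 0
K = -6 (K = -6*(1 + 0**2)**2 = -6*(1 + 0)**2 = -6*1**2 = -6*1 = -6)
R = -19/2 (R = -7 + (0/6 - 5/2) = -7 + (0*(1/6) - 5*1/2) = -7 + (0 - 5/2) = -7 - 5/2 = -19/2 ≈ -9.5000)
R*K = -19/2*(-6) = 57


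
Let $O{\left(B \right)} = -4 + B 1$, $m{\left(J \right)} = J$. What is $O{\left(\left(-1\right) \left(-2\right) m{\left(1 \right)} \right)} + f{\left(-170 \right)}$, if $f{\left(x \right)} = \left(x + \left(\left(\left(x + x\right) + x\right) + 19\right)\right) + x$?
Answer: $-833$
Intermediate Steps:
$O{\left(B \right)} = -4 + B$
$f{\left(x \right)} = 19 + 5 x$ ($f{\left(x \right)} = \left(x + \left(\left(2 x + x\right) + 19\right)\right) + x = \left(x + \left(3 x + 19\right)\right) + x = \left(x + \left(19 + 3 x\right)\right) + x = \left(19 + 4 x\right) + x = 19 + 5 x$)
$O{\left(\left(-1\right) \left(-2\right) m{\left(1 \right)} \right)} + f{\left(-170 \right)} = \left(-4 + \left(-1\right) \left(-2\right) 1\right) + \left(19 + 5 \left(-170\right)\right) = \left(-4 + 2 \cdot 1\right) + \left(19 - 850\right) = \left(-4 + 2\right) - 831 = -2 - 831 = -833$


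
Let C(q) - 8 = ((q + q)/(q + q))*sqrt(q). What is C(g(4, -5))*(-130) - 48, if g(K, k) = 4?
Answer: -1348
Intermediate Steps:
C(q) = 8 + sqrt(q) (C(q) = 8 + ((q + q)/(q + q))*sqrt(q) = 8 + ((2*q)/((2*q)))*sqrt(q) = 8 + ((2*q)*(1/(2*q)))*sqrt(q) = 8 + 1*sqrt(q) = 8 + sqrt(q))
C(g(4, -5))*(-130) - 48 = (8 + sqrt(4))*(-130) - 48 = (8 + 2)*(-130) - 48 = 10*(-130) - 48 = -1300 - 48 = -1348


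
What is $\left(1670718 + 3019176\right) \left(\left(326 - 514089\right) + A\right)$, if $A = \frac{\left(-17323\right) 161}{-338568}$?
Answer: $- \frac{135960748038186269}{56428} \approx -2.4095 \cdot 10^{12}$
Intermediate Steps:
$A = \frac{2789003}{338568}$ ($A = \left(-2789003\right) \left(- \frac{1}{338568}\right) = \frac{2789003}{338568} \approx 8.2376$)
$\left(1670718 + 3019176\right) \left(\left(326 - 514089\right) + A\right) = \left(1670718 + 3019176\right) \left(\left(326 - 514089\right) + \frac{2789003}{338568}\right) = 4689894 \left(\left(326 - 514089\right) + \frac{2789003}{338568}\right) = 4689894 \left(-513763 + \frac{2789003}{338568}\right) = 4689894 \left(- \frac{173940922381}{338568}\right) = - \frac{135960748038186269}{56428}$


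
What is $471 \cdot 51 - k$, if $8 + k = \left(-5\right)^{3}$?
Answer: $24154$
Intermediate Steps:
$k = -133$ ($k = -8 + \left(-5\right)^{3} = -8 - 125 = -133$)
$471 \cdot 51 - k = 471 \cdot 51 - -133 = 24021 + 133 = 24154$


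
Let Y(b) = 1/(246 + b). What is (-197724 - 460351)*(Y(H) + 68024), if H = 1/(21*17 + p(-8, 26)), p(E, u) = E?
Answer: -69878003397585/1561 ≈ -4.4765e+10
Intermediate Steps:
H = 1/349 (H = 1/(21*17 - 8) = 1/(357 - 8) = 1/349 ≈ 0.0028653)
(-197724 - 460351)*(Y(H) + 68024) = (-197724 - 460351)*(1/(246 + 1/349) + 68024) = -658075*(1/(85855/349) + 68024) = -658075*(349/85855 + 68024) = -658075*5840200869/85855 = -69878003397585/1561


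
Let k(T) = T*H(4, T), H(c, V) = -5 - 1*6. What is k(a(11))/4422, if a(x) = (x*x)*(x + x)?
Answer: -1331/201 ≈ -6.6219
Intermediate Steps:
H(c, V) = -11 (H(c, V) = -5 - 6 = -11)
a(x) = 2*x³ (a(x) = x²*(2*x) = 2*x³)
k(T) = -11*T (k(T) = T*(-11) = -11*T)
k(a(11))/4422 = -22*11³/4422 = -22*1331*(1/4422) = -11*2662*(1/4422) = -29282*1/4422 = -1331/201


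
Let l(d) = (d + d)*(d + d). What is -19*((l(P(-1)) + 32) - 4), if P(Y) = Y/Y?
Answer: -608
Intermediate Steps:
P(Y) = 1
l(d) = 4*d² (l(d) = (2*d)*(2*d) = 4*d²)
-19*((l(P(-1)) + 32) - 4) = -19*((4*1² + 32) - 4) = -19*((4*1 + 32) - 4) = -19*((4 + 32) - 4) = -19*(36 - 4) = -19*32 = -608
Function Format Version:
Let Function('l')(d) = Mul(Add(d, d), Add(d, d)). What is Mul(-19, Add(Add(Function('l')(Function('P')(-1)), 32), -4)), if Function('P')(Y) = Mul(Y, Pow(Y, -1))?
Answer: -608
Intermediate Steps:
Function('P')(Y) = 1
Function('l')(d) = Mul(4, Pow(d, 2)) (Function('l')(d) = Mul(Mul(2, d), Mul(2, d)) = Mul(4, Pow(d, 2)))
Mul(-19, Add(Add(Function('l')(Function('P')(-1)), 32), -4)) = Mul(-19, Add(Add(Mul(4, Pow(1, 2)), 32), -4)) = Mul(-19, Add(Add(Mul(4, 1), 32), -4)) = Mul(-19, Add(Add(4, 32), -4)) = Mul(-19, Add(36, -4)) = Mul(-19, 32) = -608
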